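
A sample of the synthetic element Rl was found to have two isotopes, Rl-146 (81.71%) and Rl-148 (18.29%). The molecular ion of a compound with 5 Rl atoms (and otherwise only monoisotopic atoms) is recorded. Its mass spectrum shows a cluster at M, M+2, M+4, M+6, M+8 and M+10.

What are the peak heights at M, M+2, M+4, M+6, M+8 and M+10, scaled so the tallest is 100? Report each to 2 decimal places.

Each Rl atom is independently Rl-146 (p = 0.8171) or Rl-148 (q = 0.1829); the cluster is the binomial expansion (p + q)^5.
P(M) = 0.8171^5 = 0.364230
P(M+2) = 5 × 0.8171^4 × 0.1829^1 = 0.407647
P(M+4) = 10 × 0.8171^3 × 0.1829^2 = 0.182496
P(M+6) = 10 × 0.8171^2 × 0.1829^3 = 0.040850
P(M+8) = 5 × 0.8171^1 × 0.1829^4 = 0.004572
P(M+10) = 0.1829^5 = 0.000205
The M+2 peak is largest (0.407647); scaling to 100 gives 89.35 : 100.00 : 44.77 : 10.02 : 1.12 : 0.05.

89.35 : 100.00 : 44.77 : 10.02 : 1.12 : 0.05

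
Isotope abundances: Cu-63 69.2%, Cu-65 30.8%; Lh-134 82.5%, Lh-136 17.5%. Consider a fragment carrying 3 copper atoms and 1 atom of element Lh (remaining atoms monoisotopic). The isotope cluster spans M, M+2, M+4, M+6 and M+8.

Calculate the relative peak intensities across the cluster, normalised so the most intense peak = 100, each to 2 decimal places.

64.63 : 100.00 : 56.71 : 13.85 : 1.21

Copper pattern (n=3): 0.33137389 : 0.44247034 : 0.19693766 : 0.02921811
Element Lh pattern (n=1): 0.8250 : 0.1750
Convolve the two distributions (both contribute in 2-u steps):
  M: 0.33137389×0.8250 = 0.273383
  M+2: 0.33137389×0.1750 + 0.44247034×0.8250 = 0.423028
  M+4: 0.44247034×0.1750 + 0.19693766×0.8250 = 0.239906
  M+6: 0.19693766×0.1750 + 0.02921811×0.8250 = 0.058569
  M+8: 0.02921811×0.1750 = 0.005113
Scale to base peak (0.423028) = 100: 64.63 : 100.00 : 56.71 : 13.85 : 1.21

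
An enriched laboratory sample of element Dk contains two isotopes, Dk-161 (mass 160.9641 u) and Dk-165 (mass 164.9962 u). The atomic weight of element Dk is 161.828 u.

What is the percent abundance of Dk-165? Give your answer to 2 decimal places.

21.43%

Writing the weighted mean with unknown fraction x of Dk-161:
160.9641·x + 164.9962·(1 − x) = 161.828
(160.9641 − 164.9962)·x = 161.828 − 164.9962
x = -3.1682 / -4.0321 = 0.78574 → 78.57% Dk-161, 21.43% Dk-165.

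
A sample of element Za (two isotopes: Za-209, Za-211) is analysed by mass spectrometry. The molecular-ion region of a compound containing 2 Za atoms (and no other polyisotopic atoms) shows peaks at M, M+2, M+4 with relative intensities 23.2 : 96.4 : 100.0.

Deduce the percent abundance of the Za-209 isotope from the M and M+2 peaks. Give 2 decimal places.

32.49%

Let p = fractional abundance of Za-209. I(M+2)/I(M) = [C(2,1)·p^1·(1−p)] / p^2 = 2·(1−p)/p = 96.4/23.2 = 4.1552
(1−p)/p = 4.1552/2 = 2.0776  ⇒  p = 1/(1 + 2.0776) = 0.3249
Za-209: 32.49%, Za-211: 67.51%.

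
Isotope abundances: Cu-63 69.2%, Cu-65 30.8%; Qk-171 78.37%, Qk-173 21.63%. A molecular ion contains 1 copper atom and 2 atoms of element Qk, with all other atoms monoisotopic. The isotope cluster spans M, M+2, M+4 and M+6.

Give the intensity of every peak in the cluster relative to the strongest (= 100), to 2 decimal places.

100.00 : 99.71 : 32.19 : 3.39

Copper pattern (n=1): 0.6920 : 0.3080
Element Qk pattern (n=2): 0.61418569 : 0.33902862 : 0.04678569
Convolve the two distributions (both contribute in 2-u steps):
  M: 0.6920×0.61418569 = 0.425016
  M+2: 0.6920×0.33902862 + 0.3080×0.61418569 = 0.423777
  M+4: 0.6920×0.04678569 + 0.3080×0.33902862 = 0.136797
  M+6: 0.3080×0.04678569 = 0.014410
Scale to base peak (0.425016) = 100: 100.00 : 99.71 : 32.19 : 3.39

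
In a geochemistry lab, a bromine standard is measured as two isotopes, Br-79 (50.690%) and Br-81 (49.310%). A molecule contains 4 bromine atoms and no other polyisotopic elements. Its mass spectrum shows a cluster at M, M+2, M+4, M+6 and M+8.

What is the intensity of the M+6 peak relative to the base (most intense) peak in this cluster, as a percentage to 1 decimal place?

Binomial terms of (0.50690 + 0.49310)^4: M 0.0660, M+2 0.2569, M+4 0.3749, M+6 0.2431, M+8 0.0591 → M+4 is the base peak.
P(M+4) = C(4,2) × 0.50690^2 × 0.49310^2 = 6 × 0.25694761 × 0.24314761 = 0.374857 (base)
P(M+6) = C(4,3) × 0.50690^1 × 0.49310^3 = 4 × 0.5069 × 0.11989609 = 0.243101
Relative intensity = 0.243101 / 0.374857 × 100 = 64.9

64.9%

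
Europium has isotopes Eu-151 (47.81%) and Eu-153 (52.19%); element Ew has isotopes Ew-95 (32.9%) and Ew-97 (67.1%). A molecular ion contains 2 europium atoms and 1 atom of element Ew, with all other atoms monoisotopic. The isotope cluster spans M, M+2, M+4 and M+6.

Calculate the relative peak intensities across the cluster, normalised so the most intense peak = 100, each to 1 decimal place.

17.7 : 74.8 : 100.0 : 43.1

Europium pattern (n=2): 0.22857961 : 0.49904078 : 0.27237961
Element Ew pattern (n=1): 0.3290 : 0.6710
Convolve the two distributions (both contribute in 2-u steps):
  M: 0.22857961×0.3290 = 0.075203
  M+2: 0.22857961×0.6710 + 0.49904078×0.3290 = 0.317561
  M+4: 0.49904078×0.6710 + 0.27237961×0.3290 = 0.424469
  M+6: 0.27237961×0.6710 = 0.182767
Scale to base peak (0.424469) = 100: 17.7 : 74.8 : 100.0 : 43.1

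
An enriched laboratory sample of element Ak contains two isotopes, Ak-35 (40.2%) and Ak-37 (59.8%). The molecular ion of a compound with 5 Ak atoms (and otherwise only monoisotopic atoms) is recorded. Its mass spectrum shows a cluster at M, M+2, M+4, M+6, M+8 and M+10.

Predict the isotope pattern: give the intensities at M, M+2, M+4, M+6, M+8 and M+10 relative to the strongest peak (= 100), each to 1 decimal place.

Each Ak atom is independently Ak-35 (p = 0.402) or Ak-37 (q = 0.598); the cluster is the binomial expansion (p + q)^5.
P(M) = 0.402^5 = 0.010499
P(M+2) = 5 × 0.402^4 × 0.598^1 = 0.078086
P(M+4) = 10 × 0.402^3 × 0.598^2 = 0.232317
P(M+6) = 10 × 0.402^2 × 0.598^3 = 0.345586
P(M+8) = 5 × 0.402^1 × 0.598^4 = 0.257040
P(M+10) = 0.598^5 = 0.076473
The M+6 peak is largest (0.345586); scaling to 100 gives 3.0 : 22.6 : 67.2 : 100.0 : 74.4 : 22.1.

3.0 : 22.6 : 67.2 : 100.0 : 74.4 : 22.1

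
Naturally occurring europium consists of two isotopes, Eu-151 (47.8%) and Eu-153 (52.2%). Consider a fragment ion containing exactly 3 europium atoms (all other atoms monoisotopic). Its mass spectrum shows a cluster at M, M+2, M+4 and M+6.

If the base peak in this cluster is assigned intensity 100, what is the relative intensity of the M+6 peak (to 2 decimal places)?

36.40

(0.478 + 0.522)^3 gives M 0.1092, M+2 0.3578, M+4 0.3907, M+6 0.1422; the largest is M+4.
P(M+4) = C(3,2) × 0.478^1 × 0.522^2 = 3 × 0.4780 × 0.272484 = 0.390742 (base)
P(M+6) = C(3,3) × 0.478^0 × 0.522^3 = 1 × 1.0000 × 0.14223665 = 0.142237
Relative intensity = 0.142237 / 0.390742 × 100 = 36.40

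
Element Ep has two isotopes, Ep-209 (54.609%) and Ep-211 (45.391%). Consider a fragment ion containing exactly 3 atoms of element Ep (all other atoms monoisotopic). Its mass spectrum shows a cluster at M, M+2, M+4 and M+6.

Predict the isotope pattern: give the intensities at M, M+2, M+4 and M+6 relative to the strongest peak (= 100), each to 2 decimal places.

Each Ep atom is independently Ep-209 (p = 0.54609) or Ep-211 (q = 0.45391); the cluster is the binomial expansion (p + q)^3.
P(M) = 0.54609^3 = 0.162852
P(M+2) = 3 × 0.54609^2 × 0.45391^1 = 0.406087
P(M+4) = 3 × 0.54609^1 × 0.45391^2 = 0.337540
P(M+6) = 0.45391^3 = 0.093521
The M+2 peak is largest (0.406087); scaling to 100 gives 40.10 : 100.00 : 83.12 : 23.03.

40.10 : 100.00 : 83.12 : 23.03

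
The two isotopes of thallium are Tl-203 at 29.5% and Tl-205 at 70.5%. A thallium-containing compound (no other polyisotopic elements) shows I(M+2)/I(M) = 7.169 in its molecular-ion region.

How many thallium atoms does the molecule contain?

3

For n independent Tl atoms, I(M+2)/I(M) = n · (abundance Tl-205) / (abundance Tl-203) = n · 0.705/0.295.
n = 7.169 × 0.295/0.705 = 3.00 ≈ 3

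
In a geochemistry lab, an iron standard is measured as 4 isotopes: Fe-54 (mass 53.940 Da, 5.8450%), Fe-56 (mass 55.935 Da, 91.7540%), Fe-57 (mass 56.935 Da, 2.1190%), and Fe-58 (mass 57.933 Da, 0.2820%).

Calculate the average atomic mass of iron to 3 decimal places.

Weight each isotope mass by its fractional abundance: 0.058450 × 53.940 + 0.917540 × 55.935 + 0.021190 × 56.935 + 0.002820 × 57.933
= 3.1528 + 51.3226 + 1.2065 + 0.1634 = 55.8453 Da

55.845 Da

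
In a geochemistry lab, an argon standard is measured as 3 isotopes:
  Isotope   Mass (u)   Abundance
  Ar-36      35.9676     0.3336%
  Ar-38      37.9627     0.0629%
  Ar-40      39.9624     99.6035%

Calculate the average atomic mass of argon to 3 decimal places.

Weight each isotope mass by its fractional abundance: 0.003336 × 35.9676 + 0.000629 × 37.9627 + 0.996035 × 39.9624
= 0.11999 + 0.02388 + 39.80395 = 39.94782 u

39.948 u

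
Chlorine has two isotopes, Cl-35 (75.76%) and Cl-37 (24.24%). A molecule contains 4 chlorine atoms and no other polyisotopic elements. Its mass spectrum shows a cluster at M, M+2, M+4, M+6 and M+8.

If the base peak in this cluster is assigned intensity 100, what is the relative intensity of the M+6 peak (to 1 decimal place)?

Binomial terms of (0.7576 + 0.2424)^4: M 0.3294, M+2 0.4216, M+4 0.2023, M+6 0.0432, M+8 0.0035 → M+2 is the base peak.
P(M+2) = C(4,1) × 0.7576^3 × 0.2424^1 = 4 × 0.4348304 × 0.2424 = 0.421612 (base)
P(M+6) = C(4,3) × 0.7576^1 × 0.2424^3 = 4 × 0.7576 × 0.01424288 = 0.043162
Relative intensity = 0.043162 / 0.421612 × 100 = 10.2

10.2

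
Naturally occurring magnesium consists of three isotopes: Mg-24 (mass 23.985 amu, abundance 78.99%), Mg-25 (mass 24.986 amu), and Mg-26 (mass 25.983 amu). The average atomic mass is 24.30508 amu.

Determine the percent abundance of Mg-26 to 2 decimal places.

The remaining 21.01% is split between Mg-25 (fraction x) and Mg-26 (fraction 0.2101 − x).
Substituting: 24.986x + 25.983(0.2101 − x) = 5.3593285
(24.986 − 25.983)x = -0.0996998  ⇒  x = 0.10000, y = 0.11010
Mg-25: 10.00%, Mg-26: 11.01%.

11.01%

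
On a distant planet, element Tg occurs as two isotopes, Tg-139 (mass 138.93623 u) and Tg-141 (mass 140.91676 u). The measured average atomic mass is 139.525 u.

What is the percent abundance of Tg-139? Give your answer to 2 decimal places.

Let x be the fractional abundance of Tg-139; then Tg-141 has abundance 1 − x.
138.93623·x + 140.91676·(1 − x) = 139.525
(138.93623 − 140.91676)·x = 139.525 − 140.91676
x = -1.39176 / -1.98053 = 0.70272 → 70.27% Tg-139, 29.73% Tg-141.

70.27%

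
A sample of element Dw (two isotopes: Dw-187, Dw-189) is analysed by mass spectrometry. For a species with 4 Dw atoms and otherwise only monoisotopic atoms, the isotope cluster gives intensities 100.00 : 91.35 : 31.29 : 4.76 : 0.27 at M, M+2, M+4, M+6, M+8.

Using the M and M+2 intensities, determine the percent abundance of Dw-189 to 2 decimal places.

18.59%

If p is the fraction of Dw that is Dw-187, then I(M+2)/I(M) = [C(4,1)·p^3·(1−p)] / p^4 = 4·(1−p)/p = 91.35/100.00 = 0.9135
(1−p)/p = 0.9135/4 = 0.2284  ⇒  p = 1/(1 + 0.2284) = 0.8141
Dw-187: 81.41%, Dw-189: 18.59%.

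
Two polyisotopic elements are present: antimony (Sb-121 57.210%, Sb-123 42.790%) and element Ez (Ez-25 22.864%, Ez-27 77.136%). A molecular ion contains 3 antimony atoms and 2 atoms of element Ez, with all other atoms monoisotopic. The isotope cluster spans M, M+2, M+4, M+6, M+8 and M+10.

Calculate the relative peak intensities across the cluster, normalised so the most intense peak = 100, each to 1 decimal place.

Antimony pattern (n=3): 0.18724742 : 0.42015297 : 0.3142518 : 0.07834781
Element Ez pattern (n=2): 0.05227625 : 0.3527275 : 0.59499625
Convolve the two distributions (both contribute in 2-u steps):
  M: 0.18724742×0.05227625 = 0.009789
  M+2: 0.18724742×0.3527275 + 0.42015297×0.05227625 = 0.088011
  M+4: 0.18724742×0.59499625 + 0.42015297×0.3527275 + 0.3142518×0.05227625 = 0.276039
  M+6: 0.42015297×0.59499625 + 0.3142518×0.3527275 + 0.07834781×0.05227625 = 0.364930
  M+8: 0.3142518×0.59499625 + 0.07834781×0.3527275 = 0.214614
  M+10: 0.07834781×0.59499625 = 0.046617
Scale to base peak (0.364930) = 100: 2.7 : 24.1 : 75.6 : 100.0 : 58.8 : 12.8

2.7 : 24.1 : 75.6 : 100.0 : 58.8 : 12.8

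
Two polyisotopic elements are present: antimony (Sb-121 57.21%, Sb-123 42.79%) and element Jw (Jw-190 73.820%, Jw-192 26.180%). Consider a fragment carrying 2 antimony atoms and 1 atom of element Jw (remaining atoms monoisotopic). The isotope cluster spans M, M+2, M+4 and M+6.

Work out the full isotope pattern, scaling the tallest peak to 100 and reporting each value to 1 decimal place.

Antimony pattern (n=2): 0.32729841 : 0.48960318 : 0.18309841
Element Jw pattern (n=1): 0.7382 : 0.2618
Convolve the two distributions (both contribute in 2-u steps):
  M: 0.32729841×0.7382 = 0.241612
  M+2: 0.32729841×0.2618 + 0.48960318×0.7382 = 0.447112
  M+4: 0.48960318×0.2618 + 0.18309841×0.7382 = 0.263341
  M+6: 0.18309841×0.2618 = 0.047935
Scale to base peak (0.447112) = 100: 54.0 : 100.0 : 58.9 : 10.7

54.0 : 100.0 : 58.9 : 10.7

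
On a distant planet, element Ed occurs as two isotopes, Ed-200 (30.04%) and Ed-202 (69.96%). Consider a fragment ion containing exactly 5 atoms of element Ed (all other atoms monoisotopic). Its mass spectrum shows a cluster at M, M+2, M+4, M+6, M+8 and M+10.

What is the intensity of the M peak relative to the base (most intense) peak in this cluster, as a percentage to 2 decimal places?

0.68%

(0.3004 + 0.6996)^5 gives M 0.0024, M+2 0.0285, M+4 0.1327, M+6 0.3090, M+8 0.3598, M+10 0.1676; the largest is M+8.
P(M+8) = C(5,4) × 0.3004^1 × 0.6996^4 = 5 × 0.3004 × 0.23955167 = 0.359807 (base)
P(M) = C(5,0) × 0.3004^5 × 0.6996^0 = 1 × 0.00244624 × 1.0000 = 0.002446
Relative intensity = 0.002446 / 0.359807 × 100 = 0.68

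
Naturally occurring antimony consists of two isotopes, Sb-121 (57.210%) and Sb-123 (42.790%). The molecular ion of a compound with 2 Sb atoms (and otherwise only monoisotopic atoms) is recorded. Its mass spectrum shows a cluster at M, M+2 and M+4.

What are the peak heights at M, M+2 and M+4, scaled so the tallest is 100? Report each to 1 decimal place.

Expanding (0.57210 + 0.42790)^2:
P(M) = 0.57210^2 = 0.327298
P(M+2) = 2 × 0.57210^1 × 0.42790^1 = 0.489603
P(M+4) = 0.42790^2 = 0.183098
The M+2 peak is largest (0.489603); scaling to 100 gives 66.8 : 100.0 : 37.4.

66.8 : 100.0 : 37.4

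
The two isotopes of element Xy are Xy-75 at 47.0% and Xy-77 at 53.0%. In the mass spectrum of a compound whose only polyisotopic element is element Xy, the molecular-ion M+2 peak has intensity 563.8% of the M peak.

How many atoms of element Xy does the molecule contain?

5

For n independent Xy atoms, I(M+2)/I(M) = n · (abundance Xy-77) / (abundance Xy-75) = n · 0.530/0.470.
n = 5.638 × 0.470/0.530 = 5.00 ≈ 5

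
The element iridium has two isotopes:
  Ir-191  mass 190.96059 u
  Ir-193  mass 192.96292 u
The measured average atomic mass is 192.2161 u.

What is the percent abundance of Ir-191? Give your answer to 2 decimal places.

Writing the weighted mean with unknown fraction x of Ir-191:
190.96059·x + 192.96292·(1 − x) = 192.2161
(190.96059 − 192.96292)·x = 192.2161 − 192.96292
x = -0.74682 / -2.00233 = 0.37298 → 37.30% Ir-191, 62.70% Ir-193.

37.30%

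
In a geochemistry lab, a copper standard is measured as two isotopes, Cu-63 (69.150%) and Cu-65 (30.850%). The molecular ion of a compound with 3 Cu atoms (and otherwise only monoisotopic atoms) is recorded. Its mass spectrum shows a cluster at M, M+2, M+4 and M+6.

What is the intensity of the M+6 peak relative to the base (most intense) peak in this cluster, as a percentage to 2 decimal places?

6.63%

(0.69150 + 0.30850)^3 gives M 0.3307, M+2 0.4425, M+4 0.1974, M+6 0.0294; the largest is M+2.
P(M+2) = C(3,1) × 0.69150^2 × 0.30850^1 = 3 × 0.47817225 × 0.3085 = 0.442548 (base)
P(M+6) = C(3,3) × 0.69150^0 × 0.30850^3 = 1 × 1.0000 × 0.02936064 = 0.029361
Relative intensity = 0.029361 / 0.442548 × 100 = 6.63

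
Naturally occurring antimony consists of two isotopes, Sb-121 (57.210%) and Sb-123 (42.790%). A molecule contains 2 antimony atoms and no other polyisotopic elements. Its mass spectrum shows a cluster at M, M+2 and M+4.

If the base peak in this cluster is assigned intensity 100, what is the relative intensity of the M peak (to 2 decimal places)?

(0.57210 + 0.42790)^2 gives M 0.3273, M+2 0.4896, M+4 0.1831; the largest is M+2.
P(M+2) = C(2,1) × 0.57210^1 × 0.42790^1 = 2 × 0.5721 × 0.4279 = 0.489603 (base)
P(M) = C(2,0) × 0.57210^2 × 0.42790^0 = 1 × 0.32729841 × 1.0000 = 0.327298
Relative intensity = 0.327298 / 0.489603 × 100 = 66.85

66.85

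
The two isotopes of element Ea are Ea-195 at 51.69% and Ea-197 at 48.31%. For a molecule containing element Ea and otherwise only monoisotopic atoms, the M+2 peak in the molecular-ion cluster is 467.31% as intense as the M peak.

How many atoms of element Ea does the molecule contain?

5

For n independent Ea atoms, I(M+2)/I(M) = n · (abundance Ea-197) / (abundance Ea-195) = n · 0.4831/0.5169.
n = 4.6731 × 0.5169/0.4831 = 5.00 ≈ 5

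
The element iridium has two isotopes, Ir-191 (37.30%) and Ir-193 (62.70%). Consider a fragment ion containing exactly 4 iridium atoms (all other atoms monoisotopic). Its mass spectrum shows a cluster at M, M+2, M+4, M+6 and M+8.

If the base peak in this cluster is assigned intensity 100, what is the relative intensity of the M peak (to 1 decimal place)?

(0.3730 + 0.6270)^4 gives M 0.0194, M+2 0.1302, M+4 0.3282, M+6 0.3678, M+8 0.1546; the largest is M+6.
P(M+6) = C(4,3) × 0.3730^1 × 0.6270^3 = 4 × 0.3730 × 0.24649188 = 0.367766 (base)
P(M) = C(4,0) × 0.3730^4 × 0.6270^0 = 1 × 0.01935688 × 1.0000 = 0.019357
Relative intensity = 0.019357 / 0.367766 × 100 = 5.3

5.3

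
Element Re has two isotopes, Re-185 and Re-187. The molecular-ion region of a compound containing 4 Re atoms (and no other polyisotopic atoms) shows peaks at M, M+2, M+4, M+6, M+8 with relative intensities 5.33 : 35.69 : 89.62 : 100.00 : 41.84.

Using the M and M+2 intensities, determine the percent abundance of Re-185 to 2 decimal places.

Write p for the Re-185 fraction. I(M+2)/I(M) = [C(4,1)·p^3·(1−p)] / p^4 = 4·(1−p)/p = 35.69/5.33 = 6.6961
(1−p)/p = 6.6961/4 = 1.6740  ⇒  p = 1/(1 + 1.6740) = 0.3740
Re-185: 37.40%, Re-187: 62.60%.

37.40%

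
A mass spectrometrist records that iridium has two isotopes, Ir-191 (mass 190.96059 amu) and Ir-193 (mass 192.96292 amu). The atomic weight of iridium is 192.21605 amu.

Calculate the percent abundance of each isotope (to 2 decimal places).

Ir-191: 37.30%, Ir-193: 62.70%

With x = fraction of Ir-191 (so Ir-193 is 1 − x):
190.96059·x + 192.96292·(1 − x) = 192.21605
(190.96059 − 192.96292)·x = 192.21605 − 192.96292
x = -0.74687 / -2.00233 = 0.37300 → 37.30% Ir-191, 62.70% Ir-193.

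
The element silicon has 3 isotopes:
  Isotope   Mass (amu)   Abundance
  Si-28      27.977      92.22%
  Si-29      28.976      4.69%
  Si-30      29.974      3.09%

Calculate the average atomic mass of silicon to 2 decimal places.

28.09 amu

Ar = Σ fᵢ·mᵢ = 0.9222 × 27.977 + 0.0469 × 28.976 + 0.0309 × 29.974
= 25.8004 + 1.3590 + 0.9262 = 28.0856 amu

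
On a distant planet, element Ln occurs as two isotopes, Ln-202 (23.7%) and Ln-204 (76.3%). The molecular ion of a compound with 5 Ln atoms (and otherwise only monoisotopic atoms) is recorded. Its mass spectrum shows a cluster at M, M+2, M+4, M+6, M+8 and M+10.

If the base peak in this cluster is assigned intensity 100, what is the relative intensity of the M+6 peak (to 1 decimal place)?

62.1

Term probabilities: M 0.0007, M+2 0.0120, M+4 0.0775, M+6 0.2495, M+8 0.4016, M+10 0.2586. Base peak = M+8.
P(M+8) = C(5,4) × 0.237^1 × 0.763^4 = 5 × 0.2370 × 0.33892074 = 0.401621 (base)
P(M+6) = C(5,3) × 0.237^2 × 0.763^3 = 10 × 0.056169 × 0.44419495 = 0.249500
Relative intensity = 0.249500 / 0.401621 × 100 = 62.1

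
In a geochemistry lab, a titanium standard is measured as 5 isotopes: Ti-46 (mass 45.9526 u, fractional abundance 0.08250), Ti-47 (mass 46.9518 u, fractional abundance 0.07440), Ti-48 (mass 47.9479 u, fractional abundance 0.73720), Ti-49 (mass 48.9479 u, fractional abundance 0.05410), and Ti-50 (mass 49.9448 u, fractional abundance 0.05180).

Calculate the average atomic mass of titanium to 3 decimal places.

Average mass = Σ (abundance × isotope mass) = 0.08250 × 45.9526 + 0.07440 × 46.9518 + 0.73720 × 47.9479 + 0.05410 × 48.9479 + 0.05180 × 49.9448
= 3.79109 + 3.49321 + 35.34719 + 2.64808 + 2.58714 = 47.86671 u

47.867 u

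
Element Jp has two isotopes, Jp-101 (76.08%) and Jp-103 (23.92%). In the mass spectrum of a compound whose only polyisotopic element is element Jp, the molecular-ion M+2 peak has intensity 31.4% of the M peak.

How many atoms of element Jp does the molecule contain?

For n independent Jp atoms, I(M+2)/I(M) = n · (abundance Jp-103) / (abundance Jp-101) = n · 0.2392/0.7608.
n = 0.314 × 0.7608/0.2392 = 1.00 ≈ 1

1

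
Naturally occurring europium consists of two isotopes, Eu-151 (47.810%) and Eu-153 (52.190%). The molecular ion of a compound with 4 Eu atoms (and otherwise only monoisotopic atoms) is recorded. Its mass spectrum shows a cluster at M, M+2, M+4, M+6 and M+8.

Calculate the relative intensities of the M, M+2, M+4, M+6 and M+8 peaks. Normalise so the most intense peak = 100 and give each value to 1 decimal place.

The 4 Eu atoms are independent, so intensities follow the terms of (0.47810 + 0.52190)^4.
P(M) = 0.47810^4 = 0.052249
P(M+2) = 4 × 0.47810^3 × 0.52190^1 = 0.228141
P(M+4) = 6 × 0.47810^2 × 0.52190^2 = 0.373563
P(M+6) = 4 × 0.47810^1 × 0.52190^3 = 0.271857
P(M+8) = 0.52190^4 = 0.074191
The M+4 peak is largest (0.373563); scaling to 100 gives 14.0 : 61.1 : 100.0 : 72.8 : 19.9.

14.0 : 61.1 : 100.0 : 72.8 : 19.9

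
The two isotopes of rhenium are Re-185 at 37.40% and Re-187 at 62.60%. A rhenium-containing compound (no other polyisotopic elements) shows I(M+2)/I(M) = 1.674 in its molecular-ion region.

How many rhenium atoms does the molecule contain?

1

For n independent Re atoms, I(M+2)/I(M) = n · (abundance Re-187) / (abundance Re-185) = n · 0.6260/0.3740.
n = 1.674 × 0.3740/0.6260 = 1.00 ≈ 1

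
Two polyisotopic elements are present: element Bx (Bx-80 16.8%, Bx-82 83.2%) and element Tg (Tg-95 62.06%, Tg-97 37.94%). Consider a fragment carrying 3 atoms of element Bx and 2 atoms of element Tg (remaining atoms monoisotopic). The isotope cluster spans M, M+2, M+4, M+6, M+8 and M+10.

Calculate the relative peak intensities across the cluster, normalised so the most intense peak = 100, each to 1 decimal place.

Element Bx pattern (n=3): 0.00474163 : 0.0704471 : 0.3488809 : 0.57593037
Element Tg pattern (n=2): 0.38514436 : 0.47091128 : 0.14394436
Convolve the two distributions (both contribute in 2-u steps):
  M: 0.00474163×0.38514436 = 0.001826
  M+2: 0.00474163×0.47091128 + 0.0704471×0.38514436 = 0.029365
  M+4: 0.00474163×0.14394436 + 0.0704471×0.47091128 + 0.3488809×0.38514436 = 0.168226
  M+6: 0.0704471×0.14394436 + 0.3488809×0.47091128 + 0.57593037×0.38514436 = 0.396249
  M+8: 0.3488809×0.14394436 + 0.57593037×0.47091128 = 0.321432
  M+10: 0.57593037×0.14394436 = 0.082902
Scale to base peak (0.396249) = 100: 0.5 : 7.4 : 42.5 : 100.0 : 81.1 : 20.9

0.5 : 7.4 : 42.5 : 100.0 : 81.1 : 20.9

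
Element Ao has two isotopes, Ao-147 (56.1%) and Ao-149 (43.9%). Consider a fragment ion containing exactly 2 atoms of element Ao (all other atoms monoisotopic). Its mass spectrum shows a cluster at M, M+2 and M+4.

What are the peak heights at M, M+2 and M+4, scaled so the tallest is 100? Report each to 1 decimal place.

63.9 : 100.0 : 39.1

The 2 Ao atoms are independent, so intensities follow the terms of (0.561 + 0.439)^2.
P(M) = 0.561^2 = 0.314721
P(M+2) = 2 × 0.561^1 × 0.439^1 = 0.492558
P(M+4) = 0.439^2 = 0.192721
The M+2 peak is largest (0.492558); scaling to 100 gives 63.9 : 100.0 : 39.1.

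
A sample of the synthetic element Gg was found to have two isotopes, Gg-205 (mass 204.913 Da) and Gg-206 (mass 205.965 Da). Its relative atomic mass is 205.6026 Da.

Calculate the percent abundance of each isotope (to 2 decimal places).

Writing the weighted mean with unknown fraction x of Gg-205:
204.913·x + 205.965·(1 − x) = 205.6026
(204.913 − 205.965)·x = 205.6026 − 205.965
x = -0.3624 / -1.052 = 0.34449 → 34.45% Gg-205, 65.55% Gg-206.

Gg-205: 34.45%, Gg-206: 65.55%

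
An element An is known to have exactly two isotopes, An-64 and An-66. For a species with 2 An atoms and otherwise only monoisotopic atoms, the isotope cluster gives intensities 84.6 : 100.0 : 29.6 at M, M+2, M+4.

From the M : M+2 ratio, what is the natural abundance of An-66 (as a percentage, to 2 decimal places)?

37.15%

If p is the fraction of An that is An-64, then I(M+2)/I(M) = [C(2,1)·p^1·(1−p)] / p^2 = 2·(1−p)/p = 100.0/84.6 = 1.1820
(1−p)/p = 1.1820/2 = 0.5910  ⇒  p = 1/(1 + 0.5910) = 0.6285
An-64: 62.85%, An-66: 37.15%.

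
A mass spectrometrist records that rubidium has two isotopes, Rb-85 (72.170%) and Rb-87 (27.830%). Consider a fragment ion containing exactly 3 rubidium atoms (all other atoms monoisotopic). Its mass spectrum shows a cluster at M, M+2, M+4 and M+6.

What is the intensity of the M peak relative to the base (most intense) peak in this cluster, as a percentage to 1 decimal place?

86.4%

Binomial terms of (0.72170 + 0.27830)^3: M 0.3759, M+2 0.4349, M+4 0.1677, M+6 0.0216 → M+2 is the base peak.
P(M+2) = C(3,1) × 0.72170^2 × 0.27830^1 = 3 × 0.52085089 × 0.2783 = 0.434858 (base)
P(M) = C(3,0) × 0.72170^3 × 0.27830^0 = 1 × 0.37589809 × 1.0000 = 0.375898
Relative intensity = 0.375898 / 0.434858 × 100 = 86.4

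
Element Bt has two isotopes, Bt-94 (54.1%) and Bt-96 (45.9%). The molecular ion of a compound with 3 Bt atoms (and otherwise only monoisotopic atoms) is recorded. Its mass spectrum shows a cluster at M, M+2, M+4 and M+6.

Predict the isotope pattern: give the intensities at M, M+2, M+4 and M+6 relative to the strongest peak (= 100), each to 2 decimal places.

39.29 : 100.00 : 84.84 : 23.99

Expanding (0.541 + 0.459)^3:
P(M) = 0.541^3 = 0.158340
P(M+2) = 3 × 0.541^2 × 0.459^1 = 0.403022
P(M+4) = 3 × 0.541^1 × 0.459^2 = 0.341935
P(M+6) = 0.459^3 = 0.096703
The M+2 peak is largest (0.403022); scaling to 100 gives 39.29 : 100.00 : 84.84 : 23.99.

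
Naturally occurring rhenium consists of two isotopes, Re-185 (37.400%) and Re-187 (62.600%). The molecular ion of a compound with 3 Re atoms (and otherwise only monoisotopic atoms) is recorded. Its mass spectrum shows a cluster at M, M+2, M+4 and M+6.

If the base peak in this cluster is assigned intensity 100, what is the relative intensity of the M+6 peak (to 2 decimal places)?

55.79

Binomial terms of (0.37400 + 0.62600)^3: M 0.0523, M+2 0.2627, M+4 0.4397, M+6 0.2453 → M+4 is the base peak.
P(M+4) = C(3,2) × 0.37400^1 × 0.62600^2 = 3 × 0.3740 × 0.391876 = 0.439685 (base)
P(M+6) = C(3,3) × 0.37400^0 × 0.62600^3 = 1 × 1.0000 × 0.24531438 = 0.245314
Relative intensity = 0.245314 / 0.439685 × 100 = 55.79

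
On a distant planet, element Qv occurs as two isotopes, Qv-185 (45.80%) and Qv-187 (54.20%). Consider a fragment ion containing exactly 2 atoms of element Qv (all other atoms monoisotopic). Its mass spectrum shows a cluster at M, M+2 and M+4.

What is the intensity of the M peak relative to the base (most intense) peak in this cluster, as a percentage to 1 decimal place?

Term probabilities: M 0.2098, M+2 0.4965, M+4 0.2938. Base peak = M+2.
P(M+2) = C(2,1) × 0.4580^1 × 0.5420^1 = 2 × 0.4580 × 0.5420 = 0.496472 (base)
P(M) = C(2,0) × 0.4580^2 × 0.5420^0 = 1 × 0.209764 × 1.0000 = 0.209764
Relative intensity = 0.209764 / 0.496472 × 100 = 42.3

42.3%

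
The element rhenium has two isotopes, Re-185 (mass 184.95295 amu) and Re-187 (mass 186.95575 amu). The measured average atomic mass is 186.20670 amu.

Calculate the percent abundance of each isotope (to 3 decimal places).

Re-185: 37.400%, Re-187: 62.600%

Writing the weighted mean with unknown fraction x of Re-185:
184.95295·x + 186.95575·(1 − x) = 186.20670
(184.95295 − 186.95575)·x = 186.20670 − 186.95575
x = -0.74905 / -2.00280 = 0.37400 → 37.400% Re-185, 62.600% Re-187.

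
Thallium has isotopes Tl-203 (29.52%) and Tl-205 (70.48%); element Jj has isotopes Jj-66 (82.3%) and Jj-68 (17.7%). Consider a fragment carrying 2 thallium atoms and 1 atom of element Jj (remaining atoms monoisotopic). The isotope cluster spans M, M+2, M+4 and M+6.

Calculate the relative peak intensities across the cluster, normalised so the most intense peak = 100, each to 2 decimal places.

14.86 : 74.18 : 100.00 : 18.22

Thallium pattern (n=2): 0.08714304 : 0.41611392 : 0.49674304
Element Jj pattern (n=1): 0.8230 : 0.1770
Convolve the two distributions (both contribute in 2-u steps):
  M: 0.08714304×0.8230 = 0.071719
  M+2: 0.08714304×0.1770 + 0.41611392×0.8230 = 0.357886
  M+4: 0.41611392×0.1770 + 0.49674304×0.8230 = 0.482472
  M+6: 0.49674304×0.1770 = 0.087924
Scale to base peak (0.482472) = 100: 14.86 : 74.18 : 100.00 : 18.22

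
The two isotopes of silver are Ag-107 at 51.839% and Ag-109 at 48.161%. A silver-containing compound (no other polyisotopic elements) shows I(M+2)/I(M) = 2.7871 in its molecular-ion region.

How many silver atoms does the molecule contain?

The M+2/M ratio from n Ag atoms is n · q/p = n · 0.48161/0.51839.
n = 2.7871 × 0.51839/0.48161 = 3.00 ≈ 3

3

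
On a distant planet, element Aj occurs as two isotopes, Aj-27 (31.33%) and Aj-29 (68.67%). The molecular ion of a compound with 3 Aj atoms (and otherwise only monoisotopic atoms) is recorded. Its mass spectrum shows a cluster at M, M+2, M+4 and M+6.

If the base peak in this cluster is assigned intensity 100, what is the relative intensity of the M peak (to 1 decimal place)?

6.9

Binomial terms of (0.3133 + 0.6867)^3: M 0.0308, M+2 0.2022, M+4 0.4432, M+6 0.3238 → M+4 is the base peak.
P(M+4) = C(3,2) × 0.3133^1 × 0.6867^2 = 3 × 0.3133 × 0.47155689 = 0.443216 (base)
P(M) = C(3,0) × 0.3133^3 × 0.6867^0 = 1 × 0.03075255 × 1.0000 = 0.030753
Relative intensity = 0.030753 / 0.443216 × 100 = 6.9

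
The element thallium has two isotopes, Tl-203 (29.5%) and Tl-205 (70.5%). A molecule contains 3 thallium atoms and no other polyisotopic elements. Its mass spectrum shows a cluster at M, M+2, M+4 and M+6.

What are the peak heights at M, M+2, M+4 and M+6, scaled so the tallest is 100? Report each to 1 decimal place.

5.8 : 41.8 : 100.0 : 79.7

The 3 Tl atoms are independent, so intensities follow the terms of (0.295 + 0.705)^3.
P(M) = 0.295^3 = 0.025672
P(M+2) = 3 × 0.295^2 × 0.705^1 = 0.184058
P(M+4) = 3 × 0.295^1 × 0.705^2 = 0.439867
P(M+6) = 0.705^3 = 0.350403
The M+4 peak is largest (0.439867); scaling to 100 gives 5.8 : 41.8 : 100.0 : 79.7.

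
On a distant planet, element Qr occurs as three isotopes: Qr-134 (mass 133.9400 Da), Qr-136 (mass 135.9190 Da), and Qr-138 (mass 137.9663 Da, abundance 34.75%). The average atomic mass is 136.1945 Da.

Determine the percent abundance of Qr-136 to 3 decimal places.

Let x and y be the fractions of Qr-134 and Qr-136. Then x + y = 1 − 0.3475 = 0.6525 and 133.9400x + 135.9190y = 136.1945 − 0.3475×137.9663 = 88.25121075.
Substituting: 133.9400x + 135.9190(0.6525 − x) = 88.25121075
(133.9400 − 135.9190)x = -0.43593675  ⇒  x = 0.22028, y = 0.43222
Qr-134: 22.028%, Qr-136: 43.222%.

43.222%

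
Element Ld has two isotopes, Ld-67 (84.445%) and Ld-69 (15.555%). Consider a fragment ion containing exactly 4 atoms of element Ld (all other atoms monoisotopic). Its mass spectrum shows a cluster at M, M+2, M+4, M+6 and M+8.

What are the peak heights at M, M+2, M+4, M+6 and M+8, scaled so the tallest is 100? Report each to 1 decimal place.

The 4 Ld atoms are independent, so intensities follow the terms of (0.84445 + 0.15555)^4.
P(M) = 0.84445^4 = 0.508506
P(M+2) = 4 × 0.84445^3 × 0.15555^1 = 0.374673
P(M+4) = 6 × 0.84445^2 × 0.15555^2 = 0.103524
P(M+6) = 4 × 0.84445^1 × 0.15555^3 = 0.012713
P(M+8) = 0.15555^4 = 0.000585
The M peak is largest (0.508506); scaling to 100 gives 100.0 : 73.7 : 20.4 : 2.5 : 0.1.

100.0 : 73.7 : 20.4 : 2.5 : 0.1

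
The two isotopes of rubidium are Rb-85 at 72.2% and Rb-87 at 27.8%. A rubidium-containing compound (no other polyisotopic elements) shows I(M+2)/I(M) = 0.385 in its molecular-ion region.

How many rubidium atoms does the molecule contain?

With n Rb atoms, P(M+2)/P(M) = C(n,1)·p^(n−1)q / p^n = n·q/p = n · 0.278/0.722.
n = 0.385 × 0.722/0.278 = 1.00 ≈ 1

1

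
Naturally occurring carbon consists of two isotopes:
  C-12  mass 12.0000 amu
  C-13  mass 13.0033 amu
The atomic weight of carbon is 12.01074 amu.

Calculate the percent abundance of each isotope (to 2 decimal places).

C-12: 98.93%, C-13: 1.07%

With x = fraction of C-12 (so C-13 is 1 − x):
12.0000·x + 13.0033·(1 − x) = 12.01074
(12.0000 − 13.0033)·x = 12.01074 − 13.0033
x = -0.99256 / -1.0033 = 0.98930 → 98.93% C-12, 1.07% C-13.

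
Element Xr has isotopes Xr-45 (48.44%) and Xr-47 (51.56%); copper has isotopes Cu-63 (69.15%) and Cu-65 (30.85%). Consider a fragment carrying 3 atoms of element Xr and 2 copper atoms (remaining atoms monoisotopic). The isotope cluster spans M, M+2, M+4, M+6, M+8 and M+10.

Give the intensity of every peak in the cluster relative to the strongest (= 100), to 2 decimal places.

15.51 : 63.37 : 100.00 : 75.60 : 27.18 : 3.72

Element Xr pattern (n=3): 0.11366124 : 0.36294635 : 0.38632357 : 0.13706884
Copper pattern (n=2): 0.47817225 : 0.4266555 : 0.09517225
Convolve the two distributions (both contribute in 2-u steps):
  M: 0.11366124×0.47817225 = 0.054350
  M+2: 0.11366124×0.4266555 + 0.36294635×0.47817225 = 0.222045
  M+4: 0.11366124×0.09517225 + 0.36294635×0.4266555 + 0.38632357×0.47817225 = 0.350400
  M+6: 0.36294635×0.09517225 + 0.38632357×0.4266555 + 0.13706884×0.47817225 = 0.264912
  M+8: 0.38632357×0.09517225 + 0.13706884×0.4266555 = 0.095248
  M+10: 0.13706884×0.09517225 = 0.013045
Scale to base peak (0.350400) = 100: 15.51 : 63.37 : 100.00 : 75.60 : 27.18 : 3.72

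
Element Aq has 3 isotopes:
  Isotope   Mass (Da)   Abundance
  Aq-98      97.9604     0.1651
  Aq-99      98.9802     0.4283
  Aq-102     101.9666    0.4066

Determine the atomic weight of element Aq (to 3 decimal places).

100.026 Da

Average mass = Σ (abundance × isotope mass) = 0.1651 × 97.9604 + 0.4283 × 98.9802 + 0.4066 × 101.9666
= 16.17326 + 42.39322 + 41.45962 = 100.02610 Da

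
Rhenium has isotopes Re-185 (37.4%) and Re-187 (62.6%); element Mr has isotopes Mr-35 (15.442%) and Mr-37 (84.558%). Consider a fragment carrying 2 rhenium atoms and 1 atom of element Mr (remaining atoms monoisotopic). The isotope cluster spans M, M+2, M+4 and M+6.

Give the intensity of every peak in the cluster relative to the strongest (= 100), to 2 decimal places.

Rhenium pattern (n=2): 0.139876 : 0.468248 : 0.391876
Element Mr pattern (n=1): 0.15442 : 0.84558
Convolve the two distributions (both contribute in 2-u steps):
  M: 0.139876×0.15442 = 0.021600
  M+2: 0.139876×0.84558 + 0.468248×0.15442 = 0.190583
  M+4: 0.468248×0.84558 + 0.391876×0.15442 = 0.456455
  M+6: 0.391876×0.84558 = 0.331363
Scale to base peak (0.456455) = 100: 4.73 : 41.75 : 100.00 : 72.59

4.73 : 41.75 : 100.00 : 72.59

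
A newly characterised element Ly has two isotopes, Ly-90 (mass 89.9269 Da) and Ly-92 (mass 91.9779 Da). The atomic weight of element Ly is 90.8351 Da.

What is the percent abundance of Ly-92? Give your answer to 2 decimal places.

With x = fraction of Ly-90 (so Ly-92 is 1 − x):
89.9269·x + 91.9779·(1 − x) = 90.8351
(89.9269 − 91.9779)·x = 90.8351 − 91.9779
x = -1.1428 / -2.0510 = 0.55719 → 55.72% Ly-90, 44.28% Ly-92.

44.28%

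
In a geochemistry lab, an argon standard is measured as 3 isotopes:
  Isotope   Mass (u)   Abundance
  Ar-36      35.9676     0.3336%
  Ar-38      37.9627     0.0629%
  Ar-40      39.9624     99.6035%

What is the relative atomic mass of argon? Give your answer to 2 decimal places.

Weight each isotope mass by its fractional abundance: 0.003336 × 35.9676 + 0.000629 × 37.9627 + 0.996035 × 39.9624
= 0.11999 + 0.02388 + 39.80395 = 39.94782 u

39.95 u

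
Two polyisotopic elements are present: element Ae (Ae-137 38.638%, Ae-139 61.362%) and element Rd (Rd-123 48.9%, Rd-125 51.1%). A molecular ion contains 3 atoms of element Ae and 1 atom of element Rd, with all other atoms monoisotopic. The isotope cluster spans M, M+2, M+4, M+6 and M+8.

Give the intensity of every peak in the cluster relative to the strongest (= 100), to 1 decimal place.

8.0 : 46.3 : 100.0 : 95.0 : 33.4

Element Ae pattern (n=3): 0.05768248 : 0.27482108 : 0.43645041 : 0.23104603
Element Rd pattern (n=1): 0.4890 : 0.5110
Convolve the two distributions (both contribute in 2-u steps):
  M: 0.05768248×0.4890 = 0.028207
  M+2: 0.05768248×0.5110 + 0.27482108×0.4890 = 0.163863
  M+4: 0.27482108×0.5110 + 0.43645041×0.4890 = 0.353858
  M+6: 0.43645041×0.5110 + 0.23104603×0.4890 = 0.336008
  M+8: 0.23104603×0.5110 = 0.118065
Scale to base peak (0.353858) = 100: 8.0 : 46.3 : 100.0 : 95.0 : 33.4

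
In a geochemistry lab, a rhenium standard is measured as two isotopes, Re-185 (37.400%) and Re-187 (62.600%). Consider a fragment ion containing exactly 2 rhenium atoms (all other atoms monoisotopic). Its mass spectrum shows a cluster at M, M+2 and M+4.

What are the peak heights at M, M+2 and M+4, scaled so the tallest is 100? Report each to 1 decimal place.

Expanding (0.37400 + 0.62600)^2:
P(M) = 0.37400^2 = 0.139876
P(M+2) = 2 × 0.37400^1 × 0.62600^1 = 0.468248
P(M+4) = 0.62600^2 = 0.391876
The M+2 peak is largest (0.468248); scaling to 100 gives 29.9 : 100.0 : 83.7.

29.9 : 100.0 : 83.7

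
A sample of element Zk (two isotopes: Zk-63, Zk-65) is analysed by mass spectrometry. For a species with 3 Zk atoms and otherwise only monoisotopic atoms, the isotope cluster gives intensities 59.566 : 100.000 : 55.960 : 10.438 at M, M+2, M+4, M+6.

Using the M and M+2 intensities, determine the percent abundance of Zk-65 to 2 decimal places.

Let p = fractional abundance of Zk-63. I(M+2)/I(M) = [C(3,1)·p^2·(1−p)] / p^3 = 3·(1−p)/p = 100.000/59.566 = 1.6788
(1−p)/p = 1.6788/3 = 0.5596  ⇒  p = 1/(1 + 0.5596) = 0.6412
Zk-63: 64.12%, Zk-65: 35.88%.

35.88%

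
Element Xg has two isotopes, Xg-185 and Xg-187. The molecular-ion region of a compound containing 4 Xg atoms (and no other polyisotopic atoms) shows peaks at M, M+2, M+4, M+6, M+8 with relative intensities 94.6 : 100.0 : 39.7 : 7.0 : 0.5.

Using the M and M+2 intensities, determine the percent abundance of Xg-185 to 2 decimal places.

79.10%

If p is the fraction of Xg that is Xg-185, then I(M+2)/I(M) = [C(4,1)·p^3·(1−p)] / p^4 = 4·(1−p)/p = 100.0/94.6 = 1.0571
(1−p)/p = 1.0571/4 = 0.2643  ⇒  p = 1/(1 + 0.2643) = 0.7910
Xg-185: 79.10%, Xg-187: 20.90%.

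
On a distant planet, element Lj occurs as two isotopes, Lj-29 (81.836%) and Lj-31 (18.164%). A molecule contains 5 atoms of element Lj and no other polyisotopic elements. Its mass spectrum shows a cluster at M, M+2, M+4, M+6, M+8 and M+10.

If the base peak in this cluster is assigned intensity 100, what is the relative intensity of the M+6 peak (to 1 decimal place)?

(0.81836 + 0.18164)^5 gives M 0.3670, M+2 0.4073, M+4 0.1808, M+6 0.0401, M+8 0.0045, M+10 0.0002; the largest is M+2.
P(M+2) = C(5,1) × 0.81836^4 × 0.18164^1 = 5 × 0.44851562 × 0.18164 = 0.407342 (base)
P(M+6) = C(5,3) × 0.81836^2 × 0.18164^3 = 10 × 0.66971309 × 0.00599286 = 0.040135
Relative intensity = 0.040135 / 0.407342 × 100 = 9.9

9.9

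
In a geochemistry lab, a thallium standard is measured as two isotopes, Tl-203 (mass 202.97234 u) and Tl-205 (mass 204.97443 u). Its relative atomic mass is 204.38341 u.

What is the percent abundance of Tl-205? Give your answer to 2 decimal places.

70.48%

With x = fraction of Tl-203 (so Tl-205 is 1 − x):
202.97234·x + 204.97443·(1 − x) = 204.38341
(202.97234 − 204.97443)·x = 204.38341 − 204.97443
x = -0.59102 / -2.00209 = 0.29520 → 29.52% Tl-203, 70.48% Tl-205.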